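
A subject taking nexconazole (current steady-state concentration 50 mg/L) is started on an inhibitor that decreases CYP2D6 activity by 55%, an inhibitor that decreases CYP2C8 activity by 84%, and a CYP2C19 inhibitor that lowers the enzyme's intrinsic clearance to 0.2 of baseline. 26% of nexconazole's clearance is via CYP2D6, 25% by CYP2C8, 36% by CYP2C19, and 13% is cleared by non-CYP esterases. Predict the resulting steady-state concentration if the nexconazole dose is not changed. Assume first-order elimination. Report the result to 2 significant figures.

The CYP2D6 pathway (26% of clearance) drops to 0.45× activity: 0.26 × 0.45 = 0.117.
The CYP2C8 pathway (25% of clearance) drops to 0.16× activity: 0.25 × 0.16 = 0.04.
The CYP2C19 pathway (36% of clearance) drops to 0.2× activity: 0.36 × 0.2 = 0.072.
Non-CYP routes (13%) are unchanged.
Relative clearance = 0.117 + 0.04 + 0.072 + 0.13 = 0.359.
New steady-state concentration = 50 / 0.359 = 1.4 × 10² mg/L (concentration scales inversely with clearance).

1.4 × 10² mg/L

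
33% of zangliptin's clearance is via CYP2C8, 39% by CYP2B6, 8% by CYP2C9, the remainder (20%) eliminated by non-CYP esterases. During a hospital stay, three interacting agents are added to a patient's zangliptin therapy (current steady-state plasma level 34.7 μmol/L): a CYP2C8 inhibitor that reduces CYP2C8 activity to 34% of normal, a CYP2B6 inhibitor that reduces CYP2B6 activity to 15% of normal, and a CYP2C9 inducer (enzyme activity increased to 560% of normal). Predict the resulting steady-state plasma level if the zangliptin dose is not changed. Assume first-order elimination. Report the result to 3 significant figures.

42.4 μmol/L

CYP2C8: 0.33 × 0.34 = 0.1122
CYP2B6: 0.39 × 0.15 = 0.0585
CYP2C9: 0.08 × 5.6 = 0.448
Other: 0.2 (unchanged)
New clearance relative to baseline: 0.1122 + 0.0585 + 0.448 + 0.2 = 0.8187.
New steady-state plasma level = 34.7 / 0.8187 = 42.4 μmol/L (concentration scales inversely with clearance).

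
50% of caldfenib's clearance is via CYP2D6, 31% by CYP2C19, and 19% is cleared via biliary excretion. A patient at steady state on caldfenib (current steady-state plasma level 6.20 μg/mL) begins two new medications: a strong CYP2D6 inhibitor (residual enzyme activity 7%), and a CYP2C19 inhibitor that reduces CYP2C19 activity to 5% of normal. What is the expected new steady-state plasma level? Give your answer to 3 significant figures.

The CYP2D6 pathway (50% of clearance) drops to 0.07× activity: 0.5 × 0.07 = 0.035.
The CYP2C19 pathway (31% of clearance) drops to 0.05× activity: 0.31 × 0.05 = 0.0155.
The remaining 19% of clearance is unaffected.
CL_new/CL_old = 0.035 + 0.0155 + 0.19 = 0.2405.
New steady-state plasma level = 6.20 / 0.2405 = 25.8 μg/mL (concentration scales inversely with clearance).

25.8 μg/mL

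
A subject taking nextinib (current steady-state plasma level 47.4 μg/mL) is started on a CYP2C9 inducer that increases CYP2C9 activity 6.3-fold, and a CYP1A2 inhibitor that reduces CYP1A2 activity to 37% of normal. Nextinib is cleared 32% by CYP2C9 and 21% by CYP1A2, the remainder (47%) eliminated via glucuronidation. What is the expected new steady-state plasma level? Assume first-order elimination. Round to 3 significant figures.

CYP2C9: 0.32 × 6.3 = 2.016
CYP1A2: 0.21 × 0.37 = 0.0777
Other: 0.47 (unchanged)
Relative clearance = 2.016 + 0.0777 + 0.47 = 2.5637.
New steady-state plasma level = 47.4 / 2.5637 = 18.5 μg/mL (concentration scales inversely with clearance).

18.5 μg/mL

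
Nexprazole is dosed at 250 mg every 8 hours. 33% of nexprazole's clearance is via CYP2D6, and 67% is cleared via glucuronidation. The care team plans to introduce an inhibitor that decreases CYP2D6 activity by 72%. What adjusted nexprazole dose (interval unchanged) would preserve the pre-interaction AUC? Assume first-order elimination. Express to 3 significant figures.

The CYP2D6 pathway (33% of clearance) falls to 0.28× activity: 0.33 × 0.28 = 0.0924.
The remaining 67% of clearance is unaffected.
Relative clearance = 0.0924 + 0.67 = 0.7624.
To maintain the same steady-state level, dose must scale with clearance: new dose = 250 × 0.7624 = 191 mg.

191 mg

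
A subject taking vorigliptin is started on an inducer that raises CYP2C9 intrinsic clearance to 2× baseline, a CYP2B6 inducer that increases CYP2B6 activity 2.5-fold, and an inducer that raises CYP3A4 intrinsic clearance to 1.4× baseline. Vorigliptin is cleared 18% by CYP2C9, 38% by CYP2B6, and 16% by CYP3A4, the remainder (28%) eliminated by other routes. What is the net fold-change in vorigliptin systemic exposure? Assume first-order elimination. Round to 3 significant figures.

0.551

The CYP2C9 pathway (18% of clearance) increases to 2× activity: 0.18 × 2 = 0.36.
The CYP2B6 pathway (38% of clearance) increases to 2.5× activity: 0.38 × 2.5 = 0.95.
The CYP3A4 pathway (16% of clearance) is boosted to 1.4× activity: 0.16 × 1.4 = 0.224.
Non-CYP routes (28%) are unchanged.
CL_new/CL_old = 0.36 + 0.95 + 0.224 + 0.28 = 1.814.
Because systemic exposure varies inversely with clearance, the combined effect is 1 / 1.814 = 0.551.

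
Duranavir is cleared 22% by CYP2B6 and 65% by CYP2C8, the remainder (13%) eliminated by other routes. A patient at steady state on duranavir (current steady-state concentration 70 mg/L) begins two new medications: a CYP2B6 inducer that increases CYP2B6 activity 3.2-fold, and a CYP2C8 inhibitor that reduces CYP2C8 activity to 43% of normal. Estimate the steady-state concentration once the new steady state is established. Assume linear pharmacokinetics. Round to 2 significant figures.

63 mg/L

The CYP2B6 pathway (22% of clearance) increases to 3.2× activity: 0.22 × 3.2 = 0.704.
The CYP2C8 pathway (65% of clearance) is reduced to 0.43× activity: 0.65 × 0.43 = 0.2795.
The remaining 13% of clearance is unaffected.
Relative clearance = 0.704 + 0.2795 + 0.13 = 1.1135.
Steady-state concentration ∝ 1/CL: new value = 70 / 1.1135 = 63 mg/L.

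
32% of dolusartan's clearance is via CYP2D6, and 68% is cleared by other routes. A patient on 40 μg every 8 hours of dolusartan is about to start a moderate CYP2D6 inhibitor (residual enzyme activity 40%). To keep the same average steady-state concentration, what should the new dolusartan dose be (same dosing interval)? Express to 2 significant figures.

The CYP2D6 pathway (32% of clearance) falls to 0.4× activity: 0.32 × 0.4 = 0.128.
The remaining 68% of clearance is unaffected.
New clearance relative to baseline: 0.128 + 0.68 = 0.808.
Exposure is unchanged when dose changes in proportion to clearance. New dose = 40 μg × 0.808 = 32 μg.

32 μg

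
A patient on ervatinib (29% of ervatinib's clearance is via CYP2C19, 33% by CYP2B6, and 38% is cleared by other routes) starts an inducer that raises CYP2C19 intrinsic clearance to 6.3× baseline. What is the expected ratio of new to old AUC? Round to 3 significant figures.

0.394

The CYP2C19 pathway (29% of clearance) is boosted to 6.3× activity: 0.29 × 6.3 = 1.827.
CYP2B6 (33%) and the residual 38% are unaffected.
New clearance relative to baseline: 1.827 + 0.33 + 0.38 = 2.537.
AUC is inversely proportional to clearance, so the fold-change is 1 / 2.537 = 0.394.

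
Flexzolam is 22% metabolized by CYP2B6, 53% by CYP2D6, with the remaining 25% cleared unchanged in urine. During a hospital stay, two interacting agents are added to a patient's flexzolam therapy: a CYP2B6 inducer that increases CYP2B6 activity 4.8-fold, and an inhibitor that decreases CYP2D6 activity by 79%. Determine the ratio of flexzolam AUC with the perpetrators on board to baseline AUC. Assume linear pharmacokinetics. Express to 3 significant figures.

CYP2B6: 0.22 × 4.8 = 1.056
CYP2D6: 0.53 × 0.21 = 0.1113
Other: 0.25 (unchanged)
CL_new/CL_old = 1.056 + 0.1113 + 0.25 = 1.4173.
Net AUC ratio = 1 / 1.4173 = 0.706.

0.706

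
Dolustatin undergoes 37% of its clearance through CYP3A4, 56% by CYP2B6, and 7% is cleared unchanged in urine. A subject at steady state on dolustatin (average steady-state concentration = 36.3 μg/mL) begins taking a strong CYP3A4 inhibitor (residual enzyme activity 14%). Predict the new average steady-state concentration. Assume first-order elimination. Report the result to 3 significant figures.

The CYP3A4 pathway (37% of clearance) falls to 0.14× activity: 0.37 × 0.14 = 0.0518.
CYP2B6 (56%) and the residual 7% are unaffected.
Relative clearance = 0.0518 + 0.56 + 0.07 = 0.6818.
With dosing unchanged, average steady-state concentration scales as 1/CL: 36.3 / 0.6818 = 53.2 μg/mL.

53.2 μg/mL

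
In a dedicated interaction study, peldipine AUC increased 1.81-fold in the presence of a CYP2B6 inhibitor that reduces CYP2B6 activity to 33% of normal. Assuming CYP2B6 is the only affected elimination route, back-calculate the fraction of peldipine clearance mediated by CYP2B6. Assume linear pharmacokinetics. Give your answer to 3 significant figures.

0.668

Let fm be the CYP2B6 fraction. New clearance relative to baseline = fm × 0.33 + (1 − fm).
AUC ratio = 1 / (new CL fraction), so new CL fraction = 1 / 1.81 = 0.5525.
fm × 0.33 + 1 − fm = 0.5525  ⇒  fm × (0.33 − 1) = −0.4475  ⇒  fm = 0.668.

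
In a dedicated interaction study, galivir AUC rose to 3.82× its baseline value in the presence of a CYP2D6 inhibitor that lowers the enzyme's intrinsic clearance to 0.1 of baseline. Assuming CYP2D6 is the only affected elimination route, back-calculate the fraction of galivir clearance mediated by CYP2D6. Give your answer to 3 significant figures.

CL'/CL = 1 / 3.82 = 0.2618
0.1·fm + (1 − fm) = 0.2618
fm = (0.2618 − 1) / (0.1 − 1) = 0.820

0.820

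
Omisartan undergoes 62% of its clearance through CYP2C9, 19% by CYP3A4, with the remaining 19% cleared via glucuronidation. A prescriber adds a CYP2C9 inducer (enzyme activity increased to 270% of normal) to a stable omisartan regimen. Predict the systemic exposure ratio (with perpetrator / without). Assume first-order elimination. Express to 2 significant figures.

The CYP2C9 pathway (62% of clearance) is boosted to 2.7× activity: 0.62 × 2.7 = 1.674.
CYP3A4 (19%) and the residual 19% are unaffected.
New clearance relative to baseline: 1.674 + 0.19 + 0.19 = 2.054.
Since systemic exposure ∝ 1/CL, the ratio is 1 / 2.054 = 0.49.

0.49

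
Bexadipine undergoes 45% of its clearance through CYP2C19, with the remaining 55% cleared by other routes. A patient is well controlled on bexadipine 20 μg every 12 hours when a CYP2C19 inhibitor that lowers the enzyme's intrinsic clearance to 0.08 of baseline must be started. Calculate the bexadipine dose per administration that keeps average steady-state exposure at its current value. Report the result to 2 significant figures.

12 μg

CYP2C19: 0.45 × 0.08 = 0.036
Other: 0.55 (unchanged)
New clearance relative to baseline: 0.036 + 0.55 = 0.586.
Css,avg = (dose rate)/CL, so holding Css fixed requires dose ∝ CL: 20 × 0.586 = 12 μg.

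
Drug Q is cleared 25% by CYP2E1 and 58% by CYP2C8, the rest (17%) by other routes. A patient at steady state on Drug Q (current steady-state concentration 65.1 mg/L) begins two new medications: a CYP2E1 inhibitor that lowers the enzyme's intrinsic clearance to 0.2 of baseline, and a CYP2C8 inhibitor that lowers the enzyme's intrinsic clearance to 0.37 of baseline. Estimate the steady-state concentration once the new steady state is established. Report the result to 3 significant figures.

150 mg/L

The CYP2E1 pathway (25% of clearance) drops to 0.2× activity: 0.25 × 0.2 = 0.05.
The CYP2C8 pathway (58% of clearance) falls to 0.37× activity: 0.58 × 0.37 = 0.2146.
Non-CYP routes (17%) are unchanged.
Relative clearance = 0.05 + 0.2146 + 0.17 = 0.4346.
New steady-state concentration = 65.1 / 0.4346 = 150 mg/L (concentration scales inversely with clearance).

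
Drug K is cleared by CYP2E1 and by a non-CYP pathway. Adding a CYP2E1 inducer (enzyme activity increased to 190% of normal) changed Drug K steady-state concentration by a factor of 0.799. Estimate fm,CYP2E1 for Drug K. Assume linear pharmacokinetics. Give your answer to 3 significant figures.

Call the CYP2E1 fraction fm. After the interaction, CL_new/CL_old = fm × 1.9 + (1 − fm).
Steady-state concentration ratio = 1 / (new CL fraction), so new CL fraction = 1 / 0.799 = 1.252.
fm × 1.9 + 1 − fm = 1.252  ⇒  fm × (1.9 − 1) = 0.2516  ⇒  fm = 0.280.

0.280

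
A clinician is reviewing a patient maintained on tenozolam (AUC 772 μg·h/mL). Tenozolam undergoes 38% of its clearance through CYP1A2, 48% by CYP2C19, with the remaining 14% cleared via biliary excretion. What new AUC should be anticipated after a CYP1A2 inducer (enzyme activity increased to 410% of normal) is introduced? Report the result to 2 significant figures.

3.5 × 10² μg·h/mL

The CYP1A2 pathway (38% of clearance) is boosted to 4.1× activity: 0.38 × 4.1 = 1.558.
CYP2C19 (48%) and the residual 14% are unaffected.
CL_new/CL_old = 1.558 + 0.48 + 0.14 = 2.178.
New AUC = baseline ÷ relative clearance = 772 / 2.178 = 3.5 × 10² μg·h/mL.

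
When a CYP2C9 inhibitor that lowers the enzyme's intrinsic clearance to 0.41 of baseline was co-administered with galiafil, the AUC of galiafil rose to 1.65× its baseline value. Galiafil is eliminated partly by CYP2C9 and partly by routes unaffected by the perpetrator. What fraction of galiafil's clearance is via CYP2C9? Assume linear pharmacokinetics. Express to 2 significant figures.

Let fm be the CYP2C9 fraction. New clearance relative to baseline = fm × 0.41 + (1 − fm).
AUC ratio = 1 / (new CL fraction), so new CL fraction = 1 / 1.65 = 0.6061.
fm × 0.41 + 1 − fm = 0.6061  ⇒  fm × (0.41 − 1) = −0.3939  ⇒  fm = 0.67.

0.67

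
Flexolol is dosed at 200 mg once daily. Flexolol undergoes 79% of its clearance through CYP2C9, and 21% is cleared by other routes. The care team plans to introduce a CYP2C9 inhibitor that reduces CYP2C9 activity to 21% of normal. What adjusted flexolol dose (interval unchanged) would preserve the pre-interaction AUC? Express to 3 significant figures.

75.2 mg

CYP2C9: 0.79 × 0.21 = 0.1659
Other: 0.21 (unchanged)
Relative clearance = 0.1659 + 0.21 = 0.3759.
Css,avg = (dose rate)/CL, so holding Css fixed requires dose ∝ CL: 200 × 0.3759 = 75.2 mg.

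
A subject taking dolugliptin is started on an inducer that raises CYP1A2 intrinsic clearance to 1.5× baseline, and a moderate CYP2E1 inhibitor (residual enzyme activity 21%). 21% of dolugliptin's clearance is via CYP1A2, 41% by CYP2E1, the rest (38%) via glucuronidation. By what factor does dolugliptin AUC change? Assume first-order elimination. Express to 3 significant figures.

1.28

CYP1A2: 0.21 × 1.5 = 0.315
CYP2E1: 0.41 × 0.21 = 0.0861
Other: 0.38 (unchanged)
New clearance relative to baseline: 0.315 + 0.0861 + 0.38 = 0.7811.
Net AUC ratio = 1 / 0.7811 = 1.28.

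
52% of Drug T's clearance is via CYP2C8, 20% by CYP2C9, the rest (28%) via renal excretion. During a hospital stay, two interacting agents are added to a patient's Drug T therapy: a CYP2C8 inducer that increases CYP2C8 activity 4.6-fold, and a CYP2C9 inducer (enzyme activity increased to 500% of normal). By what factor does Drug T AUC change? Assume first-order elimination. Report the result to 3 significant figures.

The CYP2C8 pathway (52% of clearance) rises to 4.6× activity: 0.52 × 4.6 = 2.392.
The CYP2C9 pathway (20% of clearance) is boosted to 5× activity: 0.2 × 5 = 1.
Non-CYP routes (28%) are unchanged.
CL_new/CL_old = 2.392 + 1 + 0.28 = 3.672.
AUC ∝ 1/CL: fold-change = 1 / 3.672 = 0.272.

0.272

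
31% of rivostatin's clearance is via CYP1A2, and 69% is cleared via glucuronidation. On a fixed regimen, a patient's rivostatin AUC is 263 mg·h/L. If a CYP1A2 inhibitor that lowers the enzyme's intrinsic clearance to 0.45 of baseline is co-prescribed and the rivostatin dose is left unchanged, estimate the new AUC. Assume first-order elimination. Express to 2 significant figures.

The CYP1A2 pathway (31% of clearance) is reduced to 0.45× activity: 0.31 × 0.45 = 0.1395.
The remaining 69% of clearance is unaffected.
CL_new/CL_old = 0.1395 + 0.69 = 0.8295.
AUC ∝ 1/CL, so new value = 263 / 0.8295 = 3.2 × 10² mg·h/L.

3.2 × 10² mg·h/L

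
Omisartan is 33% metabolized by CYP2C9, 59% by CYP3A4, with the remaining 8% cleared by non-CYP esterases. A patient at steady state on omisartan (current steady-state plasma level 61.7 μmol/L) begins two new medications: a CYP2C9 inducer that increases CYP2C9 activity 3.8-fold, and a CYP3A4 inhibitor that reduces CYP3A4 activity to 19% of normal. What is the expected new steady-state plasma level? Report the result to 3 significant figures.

The CYP2C9 pathway (33% of clearance) rises to 3.8× activity: 0.33 × 3.8 = 1.254.
The CYP3A4 pathway (59% of clearance) is reduced to 0.19× activity: 0.59 × 0.19 = 0.1121.
Non-CYP routes (8%) are unchanged.
Relative clearance = 1.254 + 0.1121 + 0.08 = 1.4461.
Steady-state plasma level ∝ 1/CL: new value = 61.7 / 1.4461 = 42.7 μmol/L.

42.7 μmol/L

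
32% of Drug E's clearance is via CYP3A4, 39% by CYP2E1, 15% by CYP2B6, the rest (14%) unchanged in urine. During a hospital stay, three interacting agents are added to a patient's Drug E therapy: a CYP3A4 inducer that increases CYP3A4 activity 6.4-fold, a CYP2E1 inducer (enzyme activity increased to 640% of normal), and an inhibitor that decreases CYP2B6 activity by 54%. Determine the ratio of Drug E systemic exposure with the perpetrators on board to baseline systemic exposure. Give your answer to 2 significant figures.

The CYP3A4 pathway (32% of clearance) is boosted to 6.4× activity: 0.32 × 6.4 = 2.048.
The CYP2E1 pathway (39% of clearance) is boosted to 6.4× activity: 0.39 × 6.4 = 2.496.
The CYP2B6 pathway (15% of clearance) is reduced to 0.46× activity: 0.15 × 0.46 = 0.069.
The remaining 14% of clearance is unaffected.
New clearance relative to baseline: 2.048 + 2.496 + 0.069 + 0.14 = 4.753.
Systemic exposure ∝ 1/CL: fold-change = 1 / 4.753 = 0.21.

0.21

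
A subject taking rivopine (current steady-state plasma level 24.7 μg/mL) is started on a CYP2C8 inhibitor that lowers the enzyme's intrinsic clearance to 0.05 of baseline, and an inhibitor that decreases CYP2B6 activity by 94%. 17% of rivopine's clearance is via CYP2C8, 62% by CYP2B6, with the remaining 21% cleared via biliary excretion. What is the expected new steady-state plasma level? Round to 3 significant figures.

The CYP2C8 pathway (17% of clearance) drops to 0.05× activity: 0.17 × 0.05 = 0.0085.
The CYP2B6 pathway (62% of clearance) drops to 0.06× activity: 0.62 × 0.06 = 0.0372.
The remaining 21% of clearance is unaffected.
CL_new/CL_old = 0.0085 + 0.0372 + 0.21 = 0.2557.
Steady-state plasma level ∝ 1/CL: new value = 24.7 / 0.2557 = 96.6 μg/mL.

96.6 μg/mL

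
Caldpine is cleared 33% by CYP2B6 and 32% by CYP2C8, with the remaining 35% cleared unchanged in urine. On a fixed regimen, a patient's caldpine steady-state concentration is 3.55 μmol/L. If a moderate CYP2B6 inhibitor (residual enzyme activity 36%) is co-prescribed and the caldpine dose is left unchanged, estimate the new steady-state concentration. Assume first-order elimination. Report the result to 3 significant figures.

4.50 μmol/L

The CYP2B6 pathway (33% of clearance) falls to 0.36× activity: 0.33 × 0.36 = 0.1188.
CYP2C8 (32%) and the residual 35% are unaffected.
CL_new/CL_old = 0.1188 + 0.32 + 0.35 = 0.7888.
With dosing unchanged, steady-state concentration scales as 1/CL: 3.55 / 0.7888 = 4.50 μmol/L.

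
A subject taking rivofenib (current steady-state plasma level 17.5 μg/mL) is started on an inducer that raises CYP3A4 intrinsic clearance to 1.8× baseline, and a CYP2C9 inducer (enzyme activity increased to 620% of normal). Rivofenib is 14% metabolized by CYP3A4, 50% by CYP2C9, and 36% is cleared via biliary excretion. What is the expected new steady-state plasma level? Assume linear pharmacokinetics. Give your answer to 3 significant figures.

The CYP3A4 pathway (14% of clearance) is boosted to 1.8× activity: 0.14 × 1.8 = 0.252.
The CYP2C9 pathway (50% of clearance) rises to 6.2× activity: 0.5 × 6.2 = 3.1.
Non-CYP routes (36%) are unchanged.
New clearance relative to baseline: 0.252 + 3.1 + 0.36 = 3.712.
Dividing the baseline by the relative clearance: 17.5 / 3.712 = 4.71 μg/mL.

4.71 μg/mL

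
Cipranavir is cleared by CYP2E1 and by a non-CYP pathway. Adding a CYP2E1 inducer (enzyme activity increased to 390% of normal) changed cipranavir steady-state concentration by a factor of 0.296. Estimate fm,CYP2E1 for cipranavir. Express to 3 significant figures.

0.820

Call the CYP2E1 fraction fm. After the interaction, CL_new/CL_old = fm × 3.9 + (1 − fm).
Steady-state concentration ratio = 1 / (new CL fraction), so new CL fraction = 1 / 0.296 = 3.378.
fm × 3.9 + 1 − fm = 3.378  ⇒  fm × (3.9 − 1) = 2.378  ⇒  fm = 0.820.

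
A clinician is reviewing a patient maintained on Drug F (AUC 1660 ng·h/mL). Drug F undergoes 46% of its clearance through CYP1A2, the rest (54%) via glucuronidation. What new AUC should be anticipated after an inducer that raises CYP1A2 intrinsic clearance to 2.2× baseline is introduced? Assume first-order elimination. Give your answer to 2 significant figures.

The CYP1A2 pathway (46% of clearance) is boosted to 2.2× activity: 0.46 × 2.2 = 1.012.
Non-CYP routes (54%) are unchanged.
Relative clearance = 1.012 + 0.54 = 1.552.
New AUC = baseline ÷ relative clearance = 1660 / 1.552 = 1.1 × 10³ ng·h/mL.

1.1 × 10³ ng·h/mL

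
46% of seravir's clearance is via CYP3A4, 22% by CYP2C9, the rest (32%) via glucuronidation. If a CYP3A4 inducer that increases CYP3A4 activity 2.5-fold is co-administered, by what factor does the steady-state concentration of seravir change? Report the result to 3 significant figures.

0.592

CYP3A4: 0.46 × 2.5 = 1.15
CYP2C9: 0.22 (unchanged)
Other: 0.32 (unchanged)
CL_new/CL_old = 1.15 + 0.22 + 0.32 = 1.69.
Steady-state concentration ratio = CL_old/CL_new = 1 / 1.69 = 0.592.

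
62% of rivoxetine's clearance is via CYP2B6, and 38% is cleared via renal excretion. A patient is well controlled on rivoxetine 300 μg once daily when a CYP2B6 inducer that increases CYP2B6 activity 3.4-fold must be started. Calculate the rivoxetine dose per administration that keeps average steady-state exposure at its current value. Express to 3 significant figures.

746 μg

The CYP2B6 pathway (62% of clearance) is boosted to 3.4× activity: 0.62 × 3.4 = 2.108.
Non-CYP routes (38%) are unchanged.
Relative clearance = 2.108 + 0.38 = 2.488.
Exposure is unchanged when dose changes in proportion to clearance. New dose = 300 μg × 2.488 = 746 μg.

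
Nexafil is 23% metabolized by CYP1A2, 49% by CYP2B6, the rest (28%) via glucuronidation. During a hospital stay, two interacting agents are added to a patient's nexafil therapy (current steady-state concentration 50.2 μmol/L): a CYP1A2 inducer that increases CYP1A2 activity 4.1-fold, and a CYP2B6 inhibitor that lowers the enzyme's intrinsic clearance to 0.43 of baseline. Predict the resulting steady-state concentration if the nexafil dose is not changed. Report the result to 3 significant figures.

35.0 μmol/L

The CYP1A2 pathway (23% of clearance) rises to 4.1× activity: 0.23 × 4.1 = 0.943.
The CYP2B6 pathway (49% of clearance) drops to 0.43× activity: 0.49 × 0.43 = 0.2107.
Non-CYP routes (28%) are unchanged.
New clearance relative to baseline: 0.943 + 0.2107 + 0.28 = 1.4337.
Dividing the baseline by the relative clearance: 50.2 / 1.4337 = 35.0 μmol/L.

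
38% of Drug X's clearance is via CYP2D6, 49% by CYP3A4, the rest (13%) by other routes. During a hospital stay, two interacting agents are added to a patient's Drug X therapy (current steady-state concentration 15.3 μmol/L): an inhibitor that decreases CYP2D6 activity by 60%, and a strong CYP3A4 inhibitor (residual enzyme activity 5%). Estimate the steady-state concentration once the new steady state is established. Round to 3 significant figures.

49.9 μmol/L

The CYP2D6 pathway (38% of clearance) falls to 0.4× activity: 0.38 × 0.4 = 0.152.
The CYP3A4 pathway (49% of clearance) drops to 0.05× activity: 0.49 × 0.05 = 0.0245.
Non-CYP routes (13%) are unchanged.
New clearance relative to baseline: 0.152 + 0.0245 + 0.13 = 0.3065.
New steady-state concentration = 15.3 / 0.3065 = 49.9 μmol/L (concentration scales inversely with clearance).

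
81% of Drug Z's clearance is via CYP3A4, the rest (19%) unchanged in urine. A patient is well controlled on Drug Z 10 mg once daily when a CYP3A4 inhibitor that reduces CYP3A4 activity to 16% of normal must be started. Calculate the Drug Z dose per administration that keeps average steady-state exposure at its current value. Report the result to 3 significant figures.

CYP3A4: 0.81 × 0.16 = 0.1296
Other: 0.19 (unchanged)
CL_new/CL_old = 0.1296 + 0.19 = 0.3196.
Css,avg = (dose rate)/CL, so holding Css fixed requires dose ∝ CL: 10 × 0.3196 = 3.20 mg.

3.20 mg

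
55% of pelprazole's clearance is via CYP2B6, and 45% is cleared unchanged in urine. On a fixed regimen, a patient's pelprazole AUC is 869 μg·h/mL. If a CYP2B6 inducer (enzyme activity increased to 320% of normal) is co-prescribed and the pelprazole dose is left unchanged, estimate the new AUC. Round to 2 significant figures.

CYP2B6: 0.55 × 3.2 = 1.76
Other: 0.45 (unchanged)
CL_new/CL_old = 1.76 + 0.45 = 2.21.
New AUC = baseline ÷ relative clearance = 869 / 2.21 = 3.9 × 10² μg·h/mL.

3.9 × 10² μg·h/mL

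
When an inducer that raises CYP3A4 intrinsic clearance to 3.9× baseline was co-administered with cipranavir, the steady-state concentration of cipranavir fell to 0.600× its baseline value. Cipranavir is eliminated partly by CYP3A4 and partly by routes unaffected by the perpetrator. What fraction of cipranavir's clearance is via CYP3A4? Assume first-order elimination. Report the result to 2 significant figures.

CL'/CL = 1 / 0.600 = 1.667
3.9·fm + (1 − fm) = 1.667
fm = (1.667 − 1) / (3.9 − 1) = 0.23

0.23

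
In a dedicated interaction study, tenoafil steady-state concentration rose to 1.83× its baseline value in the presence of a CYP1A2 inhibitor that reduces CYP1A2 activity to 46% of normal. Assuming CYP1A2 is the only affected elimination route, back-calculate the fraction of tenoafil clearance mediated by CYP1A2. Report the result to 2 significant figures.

Let fm be the CYP1A2 fraction. New clearance relative to baseline = fm × 0.46 + (1 − fm).
Steady-state concentration ratio = 1 / (new CL fraction), so new CL fraction = 1 / 1.83 = 0.5464.
fm × 0.46 + 1 − fm = 0.5464  ⇒  fm × (0.46 − 1) = −0.4536  ⇒  fm = 0.84.

0.84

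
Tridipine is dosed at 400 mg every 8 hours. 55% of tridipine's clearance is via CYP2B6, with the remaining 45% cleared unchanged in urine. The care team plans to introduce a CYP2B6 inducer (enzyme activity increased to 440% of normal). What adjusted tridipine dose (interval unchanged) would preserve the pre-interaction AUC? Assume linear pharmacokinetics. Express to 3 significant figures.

CYP2B6: 0.55 × 4.4 = 2.42
Other: 0.45 (unchanged)
Relative clearance = 2.42 + 0.45 = 2.87.
Exposure is unchanged when dose changes in proportion to clearance. New dose = 400 mg × 2.87 = 1.15 × 10³ mg.

1.15 × 10³ mg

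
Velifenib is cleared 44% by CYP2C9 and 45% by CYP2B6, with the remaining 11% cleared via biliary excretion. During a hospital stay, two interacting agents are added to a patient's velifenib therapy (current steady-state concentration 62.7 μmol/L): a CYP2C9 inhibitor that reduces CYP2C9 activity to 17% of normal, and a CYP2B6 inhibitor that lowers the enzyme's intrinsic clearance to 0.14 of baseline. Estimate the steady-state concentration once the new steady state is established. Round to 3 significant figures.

The CYP2C9 pathway (44% of clearance) falls to 0.17× activity: 0.44 × 0.17 = 0.0748.
The CYP2B6 pathway (45% of clearance) is reduced to 0.14× activity: 0.45 × 0.14 = 0.063.
Non-CYP routes (11%) are unchanged.
CL_new/CL_old = 0.0748 + 0.063 + 0.11 = 0.2478.
Dividing the baseline by the relative clearance: 62.7 / 0.2478 = 253 μmol/L.

253 μmol/L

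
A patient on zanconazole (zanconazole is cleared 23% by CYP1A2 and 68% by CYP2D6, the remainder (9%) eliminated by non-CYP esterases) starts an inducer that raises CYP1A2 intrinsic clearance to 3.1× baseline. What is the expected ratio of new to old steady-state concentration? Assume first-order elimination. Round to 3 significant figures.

The CYP1A2 pathway (23% of clearance) increases to 3.1× activity: 0.23 × 3.1 = 0.713.
CYP2D6 (68%) and the residual 9% are unaffected.
New clearance relative to baseline: 0.713 + 0.68 + 0.09 = 1.483.
Since steady-state concentration ∝ 1/CL, the ratio is 1 / 1.483 = 0.674.

0.674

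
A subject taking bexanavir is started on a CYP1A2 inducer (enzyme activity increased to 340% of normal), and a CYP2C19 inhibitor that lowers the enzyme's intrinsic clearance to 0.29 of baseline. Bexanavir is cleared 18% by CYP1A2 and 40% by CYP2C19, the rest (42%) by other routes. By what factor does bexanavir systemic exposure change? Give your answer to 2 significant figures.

CYP1A2: 0.18 × 3.4 = 0.612
CYP2C19: 0.4 × 0.29 = 0.116
Other: 0.42 (unchanged)
CL_new/CL_old = 0.612 + 0.116 + 0.42 = 1.148.
Because systemic exposure varies inversely with clearance, the combined effect is 1 / 1.148 = 0.87.

0.87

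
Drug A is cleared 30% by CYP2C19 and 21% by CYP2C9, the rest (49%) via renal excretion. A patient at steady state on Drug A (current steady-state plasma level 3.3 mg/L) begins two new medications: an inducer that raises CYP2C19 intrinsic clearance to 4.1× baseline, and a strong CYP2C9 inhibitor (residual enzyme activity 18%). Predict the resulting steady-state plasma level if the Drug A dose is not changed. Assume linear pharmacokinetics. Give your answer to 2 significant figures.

The CYP2C19 pathway (30% of clearance) rises to 4.1× activity: 0.3 × 4.1 = 1.23.
The CYP2C9 pathway (21% of clearance) drops to 0.18× activity: 0.21 × 0.18 = 0.0378.
Non-CYP routes (49%) are unchanged.
CL_new/CL_old = 1.23 + 0.0378 + 0.49 = 1.7578.
Dividing the baseline by the relative clearance: 3.3 / 1.7578 = 1.9 mg/L.

1.9 mg/L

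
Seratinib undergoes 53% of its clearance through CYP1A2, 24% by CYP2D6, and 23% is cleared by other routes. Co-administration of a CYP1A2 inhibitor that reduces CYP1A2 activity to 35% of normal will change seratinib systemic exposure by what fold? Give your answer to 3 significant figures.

1.53

The CYP1A2 pathway (53% of clearance) drops to 0.35× activity: 0.53 × 0.35 = 0.1855.
CYP2D6 (24%) and the residual 23% are unaffected.
Relative clearance = 0.1855 + 0.24 + 0.23 = 0.6555.
Systemic exposure ratio = CL_old/CL_new = 1 / 0.6555 = 1.53.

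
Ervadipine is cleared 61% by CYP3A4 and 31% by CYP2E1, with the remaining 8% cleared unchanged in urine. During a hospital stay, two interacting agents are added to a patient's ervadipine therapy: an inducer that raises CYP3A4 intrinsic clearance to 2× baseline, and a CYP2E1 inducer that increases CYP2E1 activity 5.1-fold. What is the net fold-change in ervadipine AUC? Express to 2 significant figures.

0.35

The CYP3A4 pathway (61% of clearance) is boosted to 2× activity: 0.61 × 2 = 1.22.
The CYP2E1 pathway (31% of clearance) rises to 5.1× activity: 0.31 × 5.1 = 1.581.
Non-CYP routes (8%) are unchanged.
New clearance relative to baseline: 1.22 + 1.581 + 0.08 = 2.881.
Because AUC varies inversely with clearance, the combined effect is 1 / 2.881 = 0.35.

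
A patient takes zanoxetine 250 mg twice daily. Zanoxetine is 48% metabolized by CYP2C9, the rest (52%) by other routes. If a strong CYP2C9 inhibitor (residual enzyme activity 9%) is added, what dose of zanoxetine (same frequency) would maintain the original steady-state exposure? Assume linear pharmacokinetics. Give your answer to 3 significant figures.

141 mg

The CYP2C9 pathway (48% of clearance) is reduced to 0.09× activity: 0.48 × 0.09 = 0.0432.
The remaining 52% of clearance is unaffected.
Relative clearance = 0.0432 + 0.52 = 0.5632.
To maintain the same steady-state level, dose must scale with clearance: new dose = 250 × 0.5632 = 141 mg.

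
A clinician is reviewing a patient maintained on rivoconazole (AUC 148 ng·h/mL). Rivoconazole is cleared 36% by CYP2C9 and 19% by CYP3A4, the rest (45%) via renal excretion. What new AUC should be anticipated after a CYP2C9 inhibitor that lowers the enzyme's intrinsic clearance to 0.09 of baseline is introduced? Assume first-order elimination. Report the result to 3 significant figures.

CYP2C9: 0.36 × 0.09 = 0.0324
CYP3A4: 0.19 (unchanged)
Other: 0.45 (unchanged)
CL_new/CL_old = 0.0324 + 0.19 + 0.45 = 0.6724.
AUC ∝ 1/CL, so new value = 148 / 0.6724 = 220 ng·h/mL.

220 ng·h/mL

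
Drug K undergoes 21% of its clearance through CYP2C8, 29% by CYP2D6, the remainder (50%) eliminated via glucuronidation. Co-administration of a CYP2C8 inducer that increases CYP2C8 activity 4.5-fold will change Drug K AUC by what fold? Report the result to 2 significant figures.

0.58

The CYP2C8 pathway (21% of clearance) is boosted to 4.5× activity: 0.21 × 4.5 = 0.945.
CYP2D6 (29%) and the residual 50% are unaffected.
Relative clearance = 0.945 + 0.29 + 0.5 = 1.735.
AUC is inversely proportional to clearance, so the fold-change is 1 / 1.735 = 0.58.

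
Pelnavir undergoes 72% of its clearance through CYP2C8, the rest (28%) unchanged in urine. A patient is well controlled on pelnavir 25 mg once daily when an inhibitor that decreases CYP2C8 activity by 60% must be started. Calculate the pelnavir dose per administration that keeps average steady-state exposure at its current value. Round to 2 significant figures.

14 mg

The CYP2C8 pathway (72% of clearance) falls to 0.4× activity: 0.72 × 0.4 = 0.288.
Non-CYP routes (28%) are unchanged.
Relative clearance = 0.288 + 0.28 = 0.568.
Exposure is unchanged when dose changes in proportion to clearance. New dose = 25 mg × 0.568 = 14 mg.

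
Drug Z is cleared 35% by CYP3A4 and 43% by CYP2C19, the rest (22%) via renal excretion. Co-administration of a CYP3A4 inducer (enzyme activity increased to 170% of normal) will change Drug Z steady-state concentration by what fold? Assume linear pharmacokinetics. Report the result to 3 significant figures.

0.803

CYP3A4: 0.35 × 1.7 = 0.595
CYP2C19: 0.43 (unchanged)
Other: 0.22 (unchanged)
New clearance relative to baseline: 0.595 + 0.43 + 0.22 = 1.245.
Steady-state concentration ratio = CL_old/CL_new = 1 / 1.245 = 0.803.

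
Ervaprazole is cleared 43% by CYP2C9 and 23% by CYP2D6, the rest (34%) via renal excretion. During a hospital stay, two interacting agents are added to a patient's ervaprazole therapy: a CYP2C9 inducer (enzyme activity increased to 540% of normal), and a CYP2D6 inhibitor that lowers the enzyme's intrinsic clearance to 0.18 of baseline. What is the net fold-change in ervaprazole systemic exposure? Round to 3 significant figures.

The CYP2C9 pathway (43% of clearance) is boosted to 5.4× activity: 0.43 × 5.4 = 2.322.
The CYP2D6 pathway (23% of clearance) is reduced to 0.18× activity: 0.23 × 0.18 = 0.0414.
Non-CYP routes (34%) are unchanged.
CL_new/CL_old = 2.322 + 0.0414 + 0.34 = 2.7034.
Net systemic exposure ratio = 1 / 2.7034 = 0.370.

0.370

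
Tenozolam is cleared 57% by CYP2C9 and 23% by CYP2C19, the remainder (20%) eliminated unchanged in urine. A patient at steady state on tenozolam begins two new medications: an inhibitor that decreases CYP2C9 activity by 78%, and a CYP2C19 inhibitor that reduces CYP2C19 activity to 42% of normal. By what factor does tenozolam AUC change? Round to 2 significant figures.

The CYP2C9 pathway (57% of clearance) is reduced to 0.22× activity: 0.57 × 0.22 = 0.1254.
The CYP2C19 pathway (23% of clearance) drops to 0.42× activity: 0.23 × 0.42 = 0.0966.
The remaining 20% of clearance is unaffected.
CL_new/CL_old = 0.1254 + 0.0966 + 0.2 = 0.422.
Net AUC ratio = 1 / 0.422 = 2.4.

2.4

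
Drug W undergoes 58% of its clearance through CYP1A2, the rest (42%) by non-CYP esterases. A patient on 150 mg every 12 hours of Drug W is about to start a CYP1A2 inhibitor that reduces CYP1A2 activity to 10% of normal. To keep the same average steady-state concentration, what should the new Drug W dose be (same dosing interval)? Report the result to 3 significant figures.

71.7 mg

CYP1A2: 0.58 × 0.1 = 0.058
Other: 0.42 (unchanged)
New clearance relative to baseline: 0.058 + 0.42 = 0.478.
To maintain the same steady-state level, dose must scale with clearance: new dose = 150 × 0.478 = 71.7 mg.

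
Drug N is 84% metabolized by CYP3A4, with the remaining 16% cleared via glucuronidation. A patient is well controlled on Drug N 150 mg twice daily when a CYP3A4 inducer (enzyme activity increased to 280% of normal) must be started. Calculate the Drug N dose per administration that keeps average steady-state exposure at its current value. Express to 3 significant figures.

CYP3A4: 0.84 × 2.8 = 2.352
Other: 0.16 (unchanged)
Relative clearance = 2.352 + 0.16 = 2.512.
Css,avg = (dose rate)/CL, so holding Css fixed requires dose ∝ CL: 150 × 2.512 = 377 mg.

377 mg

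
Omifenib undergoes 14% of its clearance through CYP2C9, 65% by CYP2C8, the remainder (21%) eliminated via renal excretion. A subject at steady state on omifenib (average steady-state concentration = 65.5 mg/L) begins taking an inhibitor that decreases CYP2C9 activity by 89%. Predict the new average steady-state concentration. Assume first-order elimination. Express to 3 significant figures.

The CYP2C9 pathway (14% of clearance) is reduced to 0.11× activity: 0.14 × 0.11 = 0.0154.
CYP2C8 (65%) and the residual 21% are unaffected.
Relative clearance = 0.0154 + 0.65 + 0.21 = 0.8754.
With dosing unchanged, average steady-state concentration scales as 1/CL: 65.5 / 0.8754 = 74.8 mg/L.

74.8 mg/L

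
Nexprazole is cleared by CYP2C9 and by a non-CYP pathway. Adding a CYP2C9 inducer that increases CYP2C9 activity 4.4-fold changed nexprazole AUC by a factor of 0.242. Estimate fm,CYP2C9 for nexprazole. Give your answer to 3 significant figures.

0.921

Call the CYP2C9 fraction fm. After the interaction, CL_new/CL_old = fm × 4.4 + (1 − fm).
AUC ratio = 1 / (new CL fraction), so new CL fraction = 1 / 0.242 = 4.132.
fm × 4.4 + 1 − fm = 4.132  ⇒  fm × (4.4 − 1) = 3.132  ⇒  fm = 0.921.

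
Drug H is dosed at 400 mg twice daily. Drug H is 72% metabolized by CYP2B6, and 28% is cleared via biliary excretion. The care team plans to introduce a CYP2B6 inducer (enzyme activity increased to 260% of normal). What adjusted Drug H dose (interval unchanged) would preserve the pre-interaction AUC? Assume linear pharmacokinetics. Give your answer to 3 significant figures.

CYP2B6: 0.72 × 2.6 = 1.872
Other: 0.28 (unchanged)
Relative clearance = 1.872 + 0.28 = 2.152.
Css,avg = (dose rate)/CL, so holding Css fixed requires dose ∝ CL: 400 × 2.152 = 861 mg.

861 mg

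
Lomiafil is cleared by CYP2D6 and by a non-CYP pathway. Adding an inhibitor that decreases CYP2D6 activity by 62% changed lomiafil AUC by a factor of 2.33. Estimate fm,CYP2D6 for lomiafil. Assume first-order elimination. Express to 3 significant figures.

0.921

CL'/CL = 1 / 2.33 = 0.4292
0.38·fm + (1 − fm) = 0.4292
fm = (0.4292 − 1) / (0.38 − 1) = 0.921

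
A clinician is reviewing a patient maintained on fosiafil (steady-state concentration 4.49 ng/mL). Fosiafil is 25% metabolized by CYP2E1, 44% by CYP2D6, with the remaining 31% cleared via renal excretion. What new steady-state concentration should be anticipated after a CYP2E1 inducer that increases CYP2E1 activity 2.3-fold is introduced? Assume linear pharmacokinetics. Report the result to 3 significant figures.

3.39 ng/mL

The CYP2E1 pathway (25% of clearance) is boosted to 2.3× activity: 0.25 × 2.3 = 0.575.
CYP2D6 (44%) and the residual 31% are unaffected.
Relative clearance = 0.575 + 0.44 + 0.31 = 1.325.
With dosing unchanged, steady-state concentration scales as 1/CL: 4.49 / 1.325 = 3.39 ng/mL.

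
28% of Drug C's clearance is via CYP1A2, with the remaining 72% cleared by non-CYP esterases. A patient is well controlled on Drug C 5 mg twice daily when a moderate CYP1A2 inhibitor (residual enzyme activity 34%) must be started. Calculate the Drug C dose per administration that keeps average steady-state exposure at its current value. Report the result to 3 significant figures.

The CYP1A2 pathway (28% of clearance) drops to 0.34× activity: 0.28 × 0.34 = 0.0952.
Non-CYP routes (72%) are unchanged.
CL_new/CL_old = 0.0952 + 0.72 = 0.8152.
Exposure is unchanged when dose changes in proportion to clearance. New dose = 5 mg × 0.8152 = 4.08 mg.

4.08 mg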